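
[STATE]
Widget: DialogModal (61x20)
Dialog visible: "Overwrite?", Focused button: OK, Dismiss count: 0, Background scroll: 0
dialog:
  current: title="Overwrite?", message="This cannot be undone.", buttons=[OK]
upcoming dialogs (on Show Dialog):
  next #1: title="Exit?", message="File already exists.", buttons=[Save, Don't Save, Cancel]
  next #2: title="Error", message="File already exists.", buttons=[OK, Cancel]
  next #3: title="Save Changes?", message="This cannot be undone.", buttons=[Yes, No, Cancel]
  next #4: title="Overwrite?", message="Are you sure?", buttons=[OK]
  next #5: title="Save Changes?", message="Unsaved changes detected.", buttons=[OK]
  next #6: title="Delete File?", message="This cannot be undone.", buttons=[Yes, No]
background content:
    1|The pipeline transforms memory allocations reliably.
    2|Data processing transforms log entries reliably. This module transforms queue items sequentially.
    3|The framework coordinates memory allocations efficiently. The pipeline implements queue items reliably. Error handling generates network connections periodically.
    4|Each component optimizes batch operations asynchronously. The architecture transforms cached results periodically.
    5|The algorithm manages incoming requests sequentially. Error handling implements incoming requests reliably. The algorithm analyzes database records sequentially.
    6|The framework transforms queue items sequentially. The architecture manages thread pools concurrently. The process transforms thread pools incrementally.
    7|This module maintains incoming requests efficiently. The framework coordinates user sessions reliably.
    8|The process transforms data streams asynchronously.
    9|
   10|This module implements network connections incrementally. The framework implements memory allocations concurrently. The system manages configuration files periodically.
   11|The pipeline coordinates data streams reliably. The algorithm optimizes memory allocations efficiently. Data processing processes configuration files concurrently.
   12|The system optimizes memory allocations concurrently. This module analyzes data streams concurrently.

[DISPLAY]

The pipeline transforms memory allocations reliably.         
Data processing transforms log entries reliably. This module 
The framework coordinates memory allocations efficiently. The
Each component optimizes batch operations asynchronously. The
The algorithm manages incoming requests sequentially. Error h
The framework transforms queue items sequentially. The archit
This module maintains incoming requests efficiently. The fram
The process trans┌────────────────────────┐onously.          
                 │       Overwrite?       │                  
This module imple│ This cannot be undone. │incrementally. The
The pipeline coor│          [OK]          │bly. The algorithm
The system optimi└────────────────────────┘currently. This mo
                                                             
                                                             
                                                             
                                                             
                                                             
                                                             
                                                             
                                                             


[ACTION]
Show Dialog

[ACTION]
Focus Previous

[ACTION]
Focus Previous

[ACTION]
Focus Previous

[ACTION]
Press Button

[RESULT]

The pipeline transforms memory allocations reliably.         
Data processing transforms log entries reliably. This module 
The framework coordinates memory allocations efficiently. The
Each component optimizes batch operations asynchronously. The
The algorithm manages incoming requests sequentially. Error h
The framework transforms queue items sequentially. The archit
This module maintains incoming requests efficiently. The fram
The process transforms data streams asynchronously.          
                                                             
This module implements network connections incrementally. The
The pipeline coordinates data streams reliably. The algorithm
The system optimizes memory allocations concurrently. This mo
                                                             
                                                             
                                                             
                                                             
                                                             
                                                             
                                                             
                                                             


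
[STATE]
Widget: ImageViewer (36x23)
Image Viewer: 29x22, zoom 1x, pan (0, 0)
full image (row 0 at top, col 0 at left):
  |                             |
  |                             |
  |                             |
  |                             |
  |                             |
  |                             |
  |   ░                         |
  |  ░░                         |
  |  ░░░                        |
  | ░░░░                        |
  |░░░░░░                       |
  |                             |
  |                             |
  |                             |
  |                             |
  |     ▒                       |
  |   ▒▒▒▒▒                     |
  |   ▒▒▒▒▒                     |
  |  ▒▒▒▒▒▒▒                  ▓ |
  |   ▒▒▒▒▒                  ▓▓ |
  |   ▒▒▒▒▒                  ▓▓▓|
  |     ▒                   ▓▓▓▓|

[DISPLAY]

                                    
                                    
                                    
                                    
                                    
                                    
   ░                                
  ░░                                
  ░░░                               
 ░░░░                               
░░░░░░                              
                                    
                                    
                                    
                                    
     ▒                              
   ▒▒▒▒▒                            
   ▒▒▒▒▒                            
  ▒▒▒▒▒▒▒                  ▓        
   ▒▒▒▒▒                  ▓▓        
   ▒▒▒▒▒                  ▓▓▓       
     ▒                   ▓▓▓▓       
                                    


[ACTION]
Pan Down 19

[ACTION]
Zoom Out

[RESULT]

   ▒▒▒▒▒                  ▓▓        
   ▒▒▒▒▒                  ▓▓▓       
     ▒                   ▓▓▓▓       
                                    
                                    
                                    
                                    
                                    
                                    
                                    
                                    
                                    
                                    
                                    
                                    
                                    
                                    
                                    
                                    
                                    
                                    
                                    
                                    


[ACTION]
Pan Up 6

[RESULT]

                                    
                                    
     ▒                              
   ▒▒▒▒▒                            
   ▒▒▒▒▒                            
  ▒▒▒▒▒▒▒                  ▓        
   ▒▒▒▒▒                  ▓▓        
   ▒▒▒▒▒                  ▓▓▓       
     ▒                   ▓▓▓▓       
                                    
                                    
                                    
                                    
                                    
                                    
                                    
                                    
                                    
                                    
                                    
                                    
                                    
                                    


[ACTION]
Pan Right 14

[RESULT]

                                    
                                    
                                    
                                    
                                    
             ▓                      
            ▓▓                      
            ▓▓▓                     
           ▓▓▓▓                     
                                    
                                    
                                    
                                    
                                    
                                    
                                    
                                    
                                    
                                    
                                    
                                    
                                    
                                    


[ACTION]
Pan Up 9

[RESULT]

                                    
                                    
                                    
                                    
                                    
                                    
                                    
                                    
                                    
                                    
                                    
                                    
                                    
                                    
             ▓                      
            ▓▓                      
            ▓▓▓                     
           ▓▓▓▓                     
                                    
                                    
                                    
                                    
                                    


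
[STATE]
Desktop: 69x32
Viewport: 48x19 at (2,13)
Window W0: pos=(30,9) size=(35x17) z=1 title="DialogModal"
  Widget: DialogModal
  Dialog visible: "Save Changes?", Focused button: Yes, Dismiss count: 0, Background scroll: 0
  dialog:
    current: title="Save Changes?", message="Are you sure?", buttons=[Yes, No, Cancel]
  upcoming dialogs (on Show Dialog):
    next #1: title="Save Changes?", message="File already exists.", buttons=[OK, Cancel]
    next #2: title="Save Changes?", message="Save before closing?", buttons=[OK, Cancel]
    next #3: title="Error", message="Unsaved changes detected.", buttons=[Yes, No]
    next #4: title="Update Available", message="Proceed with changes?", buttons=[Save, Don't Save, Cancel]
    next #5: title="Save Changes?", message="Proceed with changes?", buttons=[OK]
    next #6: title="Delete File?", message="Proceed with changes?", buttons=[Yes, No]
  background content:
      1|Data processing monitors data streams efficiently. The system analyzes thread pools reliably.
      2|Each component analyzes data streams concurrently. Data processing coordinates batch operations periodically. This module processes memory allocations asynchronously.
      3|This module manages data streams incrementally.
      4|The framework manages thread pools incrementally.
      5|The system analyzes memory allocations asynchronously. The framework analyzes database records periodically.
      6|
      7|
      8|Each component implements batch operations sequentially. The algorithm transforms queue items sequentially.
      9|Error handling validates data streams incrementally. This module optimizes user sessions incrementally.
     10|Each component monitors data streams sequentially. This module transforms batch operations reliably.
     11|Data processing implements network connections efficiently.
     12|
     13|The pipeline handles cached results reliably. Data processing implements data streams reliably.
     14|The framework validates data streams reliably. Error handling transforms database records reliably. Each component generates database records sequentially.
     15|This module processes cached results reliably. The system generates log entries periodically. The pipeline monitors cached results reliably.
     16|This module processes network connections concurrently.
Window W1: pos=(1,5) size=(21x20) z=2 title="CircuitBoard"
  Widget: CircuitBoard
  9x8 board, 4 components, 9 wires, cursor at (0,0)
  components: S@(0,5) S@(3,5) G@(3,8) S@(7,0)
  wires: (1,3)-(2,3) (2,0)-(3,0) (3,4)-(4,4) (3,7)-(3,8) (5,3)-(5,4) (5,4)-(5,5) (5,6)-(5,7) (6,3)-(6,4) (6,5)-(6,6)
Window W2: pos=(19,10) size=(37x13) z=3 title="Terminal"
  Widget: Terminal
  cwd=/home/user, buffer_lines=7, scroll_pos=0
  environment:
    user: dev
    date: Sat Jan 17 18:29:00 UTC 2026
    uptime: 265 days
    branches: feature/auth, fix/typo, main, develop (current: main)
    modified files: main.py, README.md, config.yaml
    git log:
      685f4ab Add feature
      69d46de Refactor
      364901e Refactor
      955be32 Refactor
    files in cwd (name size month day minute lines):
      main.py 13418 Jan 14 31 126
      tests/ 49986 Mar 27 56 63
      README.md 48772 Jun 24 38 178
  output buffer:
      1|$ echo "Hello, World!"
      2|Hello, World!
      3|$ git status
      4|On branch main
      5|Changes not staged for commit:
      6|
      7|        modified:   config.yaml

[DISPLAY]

2   ·           ·┃$ echo "Hello, World!"        
    │            ┃Hello, World!                 
3   ·            ┃$ git status                  
                 ┃On branch main                
4                ┃Changes not staged for commit:
                 ┃                              
5               ·┃        modified:   config.yam
                 ┃$ █                           
6               ·┃                              
                 ┗━━━━━━━━━━━━━━━━━━━━━━━━━━━━━━
7   S              ┃        ┃                   
━━━━━━━━━━━━━━━━━━━┛        ┃The pipeline handle
                            ┗━━━━━━━━━━━━━━━━━━━
                                                
                                                
                                                
                                                
                                                
                                                


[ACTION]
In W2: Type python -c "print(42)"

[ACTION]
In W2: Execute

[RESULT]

2   ·           ·┃Hello, World!                 
    │            ┃$ git status                  
3   ·            ┃On branch main                
                 ┃Changes not staged for commit:
4                ┃                              
                 ┃        modified:   config.yam
5               ·┃$ python -c "print(42)"       
                 ┃42                            
6               ·┃$ █                           
                 ┗━━━━━━━━━━━━━━━━━━━━━━━━━━━━━━
7   S              ┃        ┃                   
━━━━━━━━━━━━━━━━━━━┛        ┃The pipeline handle
                            ┗━━━━━━━━━━━━━━━━━━━
                                                
                                                
                                                
                                                
                                                
                                                


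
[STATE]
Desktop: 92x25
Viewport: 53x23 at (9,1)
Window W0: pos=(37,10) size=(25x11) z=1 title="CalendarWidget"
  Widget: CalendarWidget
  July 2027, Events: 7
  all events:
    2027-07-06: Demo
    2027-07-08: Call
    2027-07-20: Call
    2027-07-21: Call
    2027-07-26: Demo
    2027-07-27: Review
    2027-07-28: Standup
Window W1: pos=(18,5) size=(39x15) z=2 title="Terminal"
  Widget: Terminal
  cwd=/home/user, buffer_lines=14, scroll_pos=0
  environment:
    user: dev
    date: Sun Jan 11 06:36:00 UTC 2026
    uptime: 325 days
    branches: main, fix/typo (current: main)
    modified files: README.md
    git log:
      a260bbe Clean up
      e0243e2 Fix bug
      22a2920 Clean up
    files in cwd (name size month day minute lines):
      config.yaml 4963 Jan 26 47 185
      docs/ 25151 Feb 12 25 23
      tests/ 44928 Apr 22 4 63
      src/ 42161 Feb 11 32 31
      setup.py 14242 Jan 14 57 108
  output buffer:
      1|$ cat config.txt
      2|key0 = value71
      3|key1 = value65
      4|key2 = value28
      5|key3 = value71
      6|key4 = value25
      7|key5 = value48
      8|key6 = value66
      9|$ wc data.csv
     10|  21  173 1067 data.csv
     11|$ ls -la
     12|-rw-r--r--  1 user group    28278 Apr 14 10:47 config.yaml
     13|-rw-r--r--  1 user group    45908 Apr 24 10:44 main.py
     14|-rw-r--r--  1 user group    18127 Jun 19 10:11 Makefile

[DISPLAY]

                                                     
                                                     
                                                     
                                                     
         ┏━━━━━━━━━━━━━━━━━━━━━━━━━━━━━━━━━━━━━┓     
         ┃ Terminal                            ┃     
         ┠─────────────────────────────────────┨     
         ┃$ cat config.txt                     ┃     
         ┃key0 = value71                       ┃     
         ┃key1 = value65                       ┃━━━━┓
         ┃key2 = value28                       ┃    ┃
         ┃key3 = value71                       ┃────┨
         ┃key4 = value25                       ┃    ┃
         ┃key5 = value48                       ┃u   ┃
         ┃key6 = value66                       ┃4   ┃
         ┃$ wc data.csv                        ┃ 11 ┃
         ┃  21  173 1067 data.csv              ┃8   ┃
         ┃$ ls -la                             ┃ 25 ┃
         ┗━━━━━━━━━━━━━━━━━━━━━━━━━━━━━━━━━━━━━┛1   ┃
                            ┗━━━━━━━━━━━━━━━━━━━━━━━┛
                                                     
                                                     
                                                     


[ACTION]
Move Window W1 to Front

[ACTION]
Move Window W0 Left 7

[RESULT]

                                                     
                                                     
                                                     
                                                     
         ┏━━━━━━━━━━━━━━━━━━━━━━━━━━━━━━━━━━━━━┓     
         ┃ Terminal                            ┃     
         ┠─────────────────────────────────────┨     
         ┃$ cat config.txt                     ┃     
         ┃key0 = value71                       ┃     
         ┃key1 = value65                       ┃     
         ┃key2 = value28                       ┃     
         ┃key3 = value71                       ┃     
         ┃key4 = value25                       ┃     
         ┃key5 = value48                       ┃     
         ┃key6 = value66                       ┃     
         ┃$ wc data.csv                        ┃     
         ┃  21  173 1067 data.csv              ┃     
         ┃$ ls -la                             ┃     
         ┗━━━━━━━━━━━━━━━━━━━━━━━━━━━━━━━━━━━━━┛     
                     ┗━━━━━━━━━━━━━━━━━━━━━━━┛       
                                                     
                                                     
                                                     


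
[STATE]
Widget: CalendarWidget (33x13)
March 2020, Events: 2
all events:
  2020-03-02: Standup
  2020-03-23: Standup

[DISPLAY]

            March 2020           
Mo Tu We Th Fr Sa Su             
                   1             
 2*  3  4  5  6  7  8            
 9 10 11 12 13 14 15             
16 17 18 19 20 21 22             
23* 24 25 26 27 28 29            
30 31                            
                                 
                                 
                                 
                                 
                                 


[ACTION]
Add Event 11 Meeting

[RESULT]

            March 2020           
Mo Tu We Th Fr Sa Su             
                   1             
 2*  3  4  5  6  7  8            
 9 10 11* 12 13 14 15            
16 17 18 19 20 21 22             
23* 24 25 26 27 28 29            
30 31                            
                                 
                                 
                                 
                                 
                                 


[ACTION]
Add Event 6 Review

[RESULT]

            March 2020           
Mo Tu We Th Fr Sa Su             
                   1             
 2*  3  4  5  6*  7  8           
 9 10 11* 12 13 14 15            
16 17 18 19 20 21 22             
23* 24 25 26 27 28 29            
30 31                            
                                 
                                 
                                 
                                 
                                 


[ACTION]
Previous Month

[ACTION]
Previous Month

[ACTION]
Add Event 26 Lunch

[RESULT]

           January 2020          
Mo Tu We Th Fr Sa Su             
       1  2  3  4  5             
 6  7  8  9 10 11 12             
13 14 15 16 17 18 19             
20 21 22 23 24 25 26*            
27 28 29 30 31                   
                                 
                                 
                                 
                                 
                                 
                                 


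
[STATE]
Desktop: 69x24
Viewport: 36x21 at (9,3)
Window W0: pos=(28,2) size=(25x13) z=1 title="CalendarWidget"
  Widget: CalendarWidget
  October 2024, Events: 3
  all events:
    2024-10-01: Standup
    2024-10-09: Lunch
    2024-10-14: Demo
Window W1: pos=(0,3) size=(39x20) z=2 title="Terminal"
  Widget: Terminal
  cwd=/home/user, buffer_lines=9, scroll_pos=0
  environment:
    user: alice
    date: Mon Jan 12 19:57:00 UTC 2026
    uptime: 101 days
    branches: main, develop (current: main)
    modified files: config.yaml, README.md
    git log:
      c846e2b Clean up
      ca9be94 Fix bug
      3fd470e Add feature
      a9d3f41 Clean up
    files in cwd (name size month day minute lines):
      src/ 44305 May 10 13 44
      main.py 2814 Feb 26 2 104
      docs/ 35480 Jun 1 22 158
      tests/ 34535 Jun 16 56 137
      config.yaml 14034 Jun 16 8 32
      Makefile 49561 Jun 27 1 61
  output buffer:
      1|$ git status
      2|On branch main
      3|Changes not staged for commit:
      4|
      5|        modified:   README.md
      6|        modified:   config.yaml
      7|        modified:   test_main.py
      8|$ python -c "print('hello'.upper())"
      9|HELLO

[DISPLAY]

━━━━━━━━━━━━━━━━━━━━━━━━━━━━━┓idget 
l                            ┃──────
─────────────────────────────┨ber 20
atus                         ┃h Fr S
h main                       ┃ 3  4 
not staged for commit:       ┃10 11 
                             ┃17 18 
modified:   README.md        ┃4 25 2
modified:   config.yaml      ┃1     
modified:   test_main.py     ┃      
 -c "print('hello'.upper())" ┃      
                             ┃━━━━━━
                             ┃      
                             ┃      
                             ┃      
                             ┃      
                             ┃      
                             ┃      
                             ┃      
━━━━━━━━━━━━━━━━━━━━━━━━━━━━━┛      
                                    


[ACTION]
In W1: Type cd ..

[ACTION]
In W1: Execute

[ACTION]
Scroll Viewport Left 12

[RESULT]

┏━━━━━━━━━━━━━━━━━━━━━━━━━━━━━━━━━━━
┃ Terminal                          
┠───────────────────────────────────
┃$ git status                       
┃On branch main                     
┃Changes not staged for commit:     
┃                                   
┃        modified:   README.md      
┃        modified:   config.yaml    
┃        modified:   test_main.py   
┃$ python -c "print('hello'.upper())
┃HELLO                              
┃$ cd ..                            
┃                                   
┃$ █                                
┃                                   
┃                                   
┃                                   
┃                                   
┗━━━━━━━━━━━━━━━━━━━━━━━━━━━━━━━━━━━
                                    


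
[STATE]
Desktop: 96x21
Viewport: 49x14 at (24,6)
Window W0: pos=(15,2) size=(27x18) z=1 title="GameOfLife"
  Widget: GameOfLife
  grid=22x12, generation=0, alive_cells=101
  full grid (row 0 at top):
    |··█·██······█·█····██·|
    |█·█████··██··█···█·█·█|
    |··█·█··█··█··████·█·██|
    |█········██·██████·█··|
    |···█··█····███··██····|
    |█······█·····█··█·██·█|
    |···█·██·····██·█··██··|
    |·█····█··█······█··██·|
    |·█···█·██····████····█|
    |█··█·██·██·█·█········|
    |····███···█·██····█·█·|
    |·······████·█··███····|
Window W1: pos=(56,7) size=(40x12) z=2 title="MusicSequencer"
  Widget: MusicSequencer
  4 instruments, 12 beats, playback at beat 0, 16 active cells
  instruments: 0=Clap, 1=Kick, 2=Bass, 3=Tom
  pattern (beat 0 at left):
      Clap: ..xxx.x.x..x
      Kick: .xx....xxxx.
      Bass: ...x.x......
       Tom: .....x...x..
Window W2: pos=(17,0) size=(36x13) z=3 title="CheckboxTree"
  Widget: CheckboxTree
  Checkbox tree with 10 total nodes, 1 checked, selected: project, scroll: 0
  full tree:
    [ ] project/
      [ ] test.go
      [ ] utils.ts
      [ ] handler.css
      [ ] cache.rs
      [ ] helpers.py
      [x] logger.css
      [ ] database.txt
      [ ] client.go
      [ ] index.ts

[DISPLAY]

 handler.css                ┃                    
 cache.rs                   ┃   ┏━━━━━━━━━━━━━━━━
 helpers.py                 ┃   ┃ MusicSequencer 
 logger.css                 ┃   ┠────────────────
 database.txt               ┃   ┃     ▼1234567890
 client.go                  ┃   ┃ Clap··███·█·█··
━━━━━━━━━━━━━━━━━━━━━━━━━━━━┛   ┃ Kick·██····████
·█······█··██·   ┃              ┃ Bass···█·█·····
█····████····█   ┃              ┃  Tom·····█···█·
██·█·█········   ┃              ┃                
··█·██····█·█·   ┃              ┃                
███·█··███····   ┃              ┃                
                 ┃              ┗━━━━━━━━━━━━━━━━
━━━━━━━━━━━━━━━━━┛                               


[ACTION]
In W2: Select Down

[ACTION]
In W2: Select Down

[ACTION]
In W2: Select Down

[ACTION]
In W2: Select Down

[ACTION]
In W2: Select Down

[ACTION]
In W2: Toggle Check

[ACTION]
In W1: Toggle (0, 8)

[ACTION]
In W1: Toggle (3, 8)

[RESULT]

 handler.css                ┃                    
 cache.rs                   ┃   ┏━━━━━━━━━━━━━━━━
 helpers.py                 ┃   ┃ MusicSequencer 
 logger.css                 ┃   ┠────────────────
 database.txt               ┃   ┃     ▼1234567890
 client.go                  ┃   ┃ Clap··███·█····
━━━━━━━━━━━━━━━━━━━━━━━━━━━━┛   ┃ Kick·██····████
·█······█··██·   ┃              ┃ Bass···█·█·····
█····████····█   ┃              ┃  Tom·····█··██·
██·█·█········   ┃              ┃                
··█·██····█·█·   ┃              ┃                
███·█··███····   ┃              ┃                
                 ┃              ┗━━━━━━━━━━━━━━━━
━━━━━━━━━━━━━━━━━┛                               


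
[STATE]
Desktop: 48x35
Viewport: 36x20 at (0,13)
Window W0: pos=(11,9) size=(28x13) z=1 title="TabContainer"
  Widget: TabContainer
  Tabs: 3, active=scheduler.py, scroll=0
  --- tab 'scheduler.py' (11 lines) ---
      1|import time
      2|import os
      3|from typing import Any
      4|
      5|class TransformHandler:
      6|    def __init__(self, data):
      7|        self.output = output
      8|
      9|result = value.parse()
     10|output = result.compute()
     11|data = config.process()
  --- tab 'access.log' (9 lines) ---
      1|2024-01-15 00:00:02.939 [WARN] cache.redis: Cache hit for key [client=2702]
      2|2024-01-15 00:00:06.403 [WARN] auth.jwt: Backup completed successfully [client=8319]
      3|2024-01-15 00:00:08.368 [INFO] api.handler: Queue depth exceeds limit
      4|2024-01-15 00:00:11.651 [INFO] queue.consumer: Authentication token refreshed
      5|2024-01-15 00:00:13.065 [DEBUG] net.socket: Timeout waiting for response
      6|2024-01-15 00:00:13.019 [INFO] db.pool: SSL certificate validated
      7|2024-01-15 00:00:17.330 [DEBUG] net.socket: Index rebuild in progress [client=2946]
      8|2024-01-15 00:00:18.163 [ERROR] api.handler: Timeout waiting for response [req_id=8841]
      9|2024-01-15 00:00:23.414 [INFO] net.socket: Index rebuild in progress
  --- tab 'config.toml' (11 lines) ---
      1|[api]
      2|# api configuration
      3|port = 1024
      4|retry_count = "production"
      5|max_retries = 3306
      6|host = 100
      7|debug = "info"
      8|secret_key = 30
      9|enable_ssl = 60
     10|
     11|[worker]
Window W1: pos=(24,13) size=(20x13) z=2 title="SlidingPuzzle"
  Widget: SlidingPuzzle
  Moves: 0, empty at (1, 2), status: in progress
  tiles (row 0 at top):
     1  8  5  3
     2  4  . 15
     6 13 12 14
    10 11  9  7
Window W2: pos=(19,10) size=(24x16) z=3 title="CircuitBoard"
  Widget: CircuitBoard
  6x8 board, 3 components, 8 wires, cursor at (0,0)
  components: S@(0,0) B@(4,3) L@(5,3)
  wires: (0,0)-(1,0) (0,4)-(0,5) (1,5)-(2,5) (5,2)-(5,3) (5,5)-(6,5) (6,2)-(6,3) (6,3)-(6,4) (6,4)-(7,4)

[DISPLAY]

           ┃───────┃   0 1 2 3 4 5  
           ┃import ┃0  [S]          
           ┃import ┃    │           
           ┃from ty┃1   ·           
           ┃       ┃                
           ┃class T┃2               
           ┃    def┃                
           ┃       ┃3               
           ┗━━━━━━━┃                
                   ┃4               
                   ┃                
                   ┃5           · ─ 
                   ┗━━━━━━━━━━━━━━━━
                                    
                                    
                                    
                                    
                                    
                                    
                                    


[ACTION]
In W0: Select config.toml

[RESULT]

           ┃───────┃   0 1 2 3 4 5  
           ┃[api]  ┃0  [S]          
           ┃# api c┃    │           
           ┃port = ┃1   ·           
           ┃retry_c┃                
           ┃max_ret┃2               
           ┃host = ┃                
           ┃debug =┃3               
           ┗━━━━━━━┃                
                   ┃4               
                   ┃                
                   ┃5           · ─ 
                   ┗━━━━━━━━━━━━━━━━
                                    
                                    
                                    
                                    
                                    
                                    
                                    


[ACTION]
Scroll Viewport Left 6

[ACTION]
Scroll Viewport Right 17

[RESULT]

───────┃   0 1 2 3 4 5        ┃┓    
[api]  ┃0  [S]              · ┃┃    
# api c┃    │                 ┃┨    
port = ┃1   ·                 ┃┃    
retry_c┃                      ┃┃    
max_ret┃2                     ┃┃    
host = ┃                      ┃┃    
debug =┃3                     ┃┃    
━━━━━━━┃                      ┃┃    
       ┃4               B     ┃┃    
       ┃                      ┃┃    
       ┃5           · ─ L     ┃┃    
       ┗━━━━━━━━━━━━━━━━━━━━━━┛┛    
                                    
                                    
                                    
                                    
                                    
                                    
                                    


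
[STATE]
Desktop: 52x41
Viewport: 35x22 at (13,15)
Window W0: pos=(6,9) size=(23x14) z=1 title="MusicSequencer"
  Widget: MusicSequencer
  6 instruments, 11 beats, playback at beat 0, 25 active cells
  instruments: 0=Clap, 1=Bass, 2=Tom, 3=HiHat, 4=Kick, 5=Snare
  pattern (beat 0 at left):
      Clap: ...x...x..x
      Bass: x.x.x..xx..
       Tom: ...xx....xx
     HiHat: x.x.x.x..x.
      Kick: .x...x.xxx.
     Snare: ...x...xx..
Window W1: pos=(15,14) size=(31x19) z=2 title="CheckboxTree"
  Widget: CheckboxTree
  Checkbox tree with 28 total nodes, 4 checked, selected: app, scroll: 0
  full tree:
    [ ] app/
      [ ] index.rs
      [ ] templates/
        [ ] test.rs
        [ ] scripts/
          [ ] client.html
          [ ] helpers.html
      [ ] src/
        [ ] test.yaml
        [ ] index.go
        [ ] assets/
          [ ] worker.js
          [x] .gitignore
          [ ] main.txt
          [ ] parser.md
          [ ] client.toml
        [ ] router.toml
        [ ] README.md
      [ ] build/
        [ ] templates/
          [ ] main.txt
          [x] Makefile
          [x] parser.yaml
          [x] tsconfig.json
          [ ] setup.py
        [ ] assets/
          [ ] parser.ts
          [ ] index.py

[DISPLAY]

··┃ CheckboxTree                ┃  
█·┠─────────────────────────────┨  
·█┃>[-] app/                    ┃  
··┃   [ ] index.rs              ┃  
  ┃   [ ] templates/            ┃  
  ┃     [ ] test.rs             ┃  
  ┃     [ ] scripts/            ┃  
━━┃       [ ] client.html       ┃  
  ┃       [ ] helpers.html      ┃  
  ┃   [-] src/                  ┃  
  ┃     [ ] test.yaml           ┃  
  ┃     [ ] index.go            ┃  
  ┃     [-] assets/             ┃  
  ┃       [ ] worker.js         ┃  
  ┃       [x] .gitignore        ┃  
  ┃       [ ] main.txt          ┃  
  ┃       [ ] parser.md         ┃  
  ┗━━━━━━━━━━━━━━━━━━━━━━━━━━━━━┛  
                                   
                                   
                                   
                                   


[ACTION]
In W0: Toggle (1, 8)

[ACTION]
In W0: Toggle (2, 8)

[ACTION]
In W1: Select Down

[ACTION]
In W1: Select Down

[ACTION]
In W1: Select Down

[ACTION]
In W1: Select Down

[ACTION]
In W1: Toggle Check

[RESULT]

··┃ CheckboxTree                ┃  
█·┠─────────────────────────────┨  
·█┃ [-] app/                    ┃  
··┃   [ ] index.rs              ┃  
  ┃   [-] templates/            ┃  
  ┃     [ ] test.rs             ┃  
  ┃>    [x] scripts/            ┃  
━━┃       [x] client.html       ┃  
  ┃       [x] helpers.html      ┃  
  ┃   [-] src/                  ┃  
  ┃     [ ] test.yaml           ┃  
  ┃     [ ] index.go            ┃  
  ┃     [-] assets/             ┃  
  ┃       [ ] worker.js         ┃  
  ┃       [x] .gitignore        ┃  
  ┃       [ ] main.txt          ┃  
  ┃       [ ] parser.md         ┃  
  ┗━━━━━━━━━━━━━━━━━━━━━━━━━━━━━┛  
                                   
                                   
                                   
                                   


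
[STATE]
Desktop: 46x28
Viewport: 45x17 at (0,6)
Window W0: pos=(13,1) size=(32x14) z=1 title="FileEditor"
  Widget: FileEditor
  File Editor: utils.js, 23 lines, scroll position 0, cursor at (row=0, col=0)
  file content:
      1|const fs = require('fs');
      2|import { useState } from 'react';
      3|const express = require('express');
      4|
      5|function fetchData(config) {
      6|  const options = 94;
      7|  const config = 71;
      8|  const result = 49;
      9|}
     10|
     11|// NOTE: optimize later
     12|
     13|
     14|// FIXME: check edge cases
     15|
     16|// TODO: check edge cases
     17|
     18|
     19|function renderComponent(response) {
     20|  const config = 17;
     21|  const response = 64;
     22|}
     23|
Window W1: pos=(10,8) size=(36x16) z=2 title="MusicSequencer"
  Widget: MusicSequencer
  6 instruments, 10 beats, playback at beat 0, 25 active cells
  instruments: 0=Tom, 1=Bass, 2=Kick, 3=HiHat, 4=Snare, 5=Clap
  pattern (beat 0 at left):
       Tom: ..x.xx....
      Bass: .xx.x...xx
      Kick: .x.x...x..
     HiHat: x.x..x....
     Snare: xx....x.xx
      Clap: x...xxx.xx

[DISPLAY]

             ┃const express = require('expr░┃
             ┃                             ░┃
          ┏━━━━━━━━━━━━━━━━━━━━━━━━━━━━━━━━━━
          ┃ MusicSequencer                   
          ┠──────────────────────────────────
          ┃      ▼123456789                  
          ┃   Tom··█·██····                  
          ┃  Bass·██·█···██                  
          ┃  Kick·█·█···█··                  
          ┃ HiHat█·█··█····                  
          ┃ Snare██····█·██                  
          ┃  Clap█···███·██                  
          ┃                                  
          ┃                                  
          ┃                                  
          ┃                                  
          ┃                                  


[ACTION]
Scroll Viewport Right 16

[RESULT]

            ┃const express = require('expr░┃ 
            ┃                             ░┃ 
         ┏━━━━━━━━━━━━━━━━━━━━━━━━━━━━━━━━━━┓
         ┃ MusicSequencer                   ┃
         ┠──────────────────────────────────┨
         ┃      ▼123456789                  ┃
         ┃   Tom··█·██····                  ┃
         ┃  Bass·██·█···██                  ┃
         ┃  Kick·█·█···█··                  ┃
         ┃ HiHat█·█··█····                  ┃
         ┃ Snare██····█·██                  ┃
         ┃  Clap█···███·██                  ┃
         ┃                                  ┃
         ┃                                  ┃
         ┃                                  ┃
         ┃                                  ┃
         ┃                                  ┃


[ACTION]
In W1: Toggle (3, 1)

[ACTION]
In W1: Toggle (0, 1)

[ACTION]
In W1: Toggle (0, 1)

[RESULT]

            ┃const express = require('expr░┃ 
            ┃                             ░┃ 
         ┏━━━━━━━━━━━━━━━━━━━━━━━━━━━━━━━━━━┓
         ┃ MusicSequencer                   ┃
         ┠──────────────────────────────────┨
         ┃      ▼123456789                  ┃
         ┃   Tom··█·██····                  ┃
         ┃  Bass·██·█···██                  ┃
         ┃  Kick·█·█···█··                  ┃
         ┃ HiHat███··█····                  ┃
         ┃ Snare██····█·██                  ┃
         ┃  Clap█···███·██                  ┃
         ┃                                  ┃
         ┃                                  ┃
         ┃                                  ┃
         ┃                                  ┃
         ┃                                  ┃
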